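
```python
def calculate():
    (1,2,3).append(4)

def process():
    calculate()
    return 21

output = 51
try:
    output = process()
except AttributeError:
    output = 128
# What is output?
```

Step-by-step execution trace:
1. output starts at 51.
2. try: `process()` calls `calculate()`.
3. `calculate()` evaluates `(1,2,3).append(4)`, which raises AttributeError; it propagates through process (uncaught).
4. `return 21` in process is not reached; the assignment to output does not complete.
5. `except AttributeError` matches → output = 128.
Result: 128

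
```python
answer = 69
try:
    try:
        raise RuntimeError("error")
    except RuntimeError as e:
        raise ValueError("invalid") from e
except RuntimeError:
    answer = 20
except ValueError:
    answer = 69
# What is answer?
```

Step-by-step execution trace:
1. Inner try raises RuntimeError; inner `except RuntimeError as e` catches it.
2. `raise ValueError(...) from e` raises ValueError (RuntimeError is attached as __cause__, but only ValueError is active).
3. Outer `except RuntimeError` does not match ValueError; skipped.
4. Outer `except ValueError` matches → answer = 69.
Result: 69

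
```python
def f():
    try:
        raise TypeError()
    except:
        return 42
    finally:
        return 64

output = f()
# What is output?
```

Step-by-step execution trace:
1. `f()` enters try: `raise TypeError()` raises TypeError.
2. bare `except` matches → `return 42` sets pending return value 42.
3. Before returning, `finally: return 64` runs and overrides the pending return.
4. f() returns 64 → output = 64.
Result: 64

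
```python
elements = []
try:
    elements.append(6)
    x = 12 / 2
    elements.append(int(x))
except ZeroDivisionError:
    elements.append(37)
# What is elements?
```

Step-by-step execution trace:
1. try: `elements.append(6)` → elements = [6].
2. `x = 12 / 2` → x = 6.0. No exception raised.
3. `elements.append(int(x))` → elements = [6, 6].
4. `except ZeroDivisionError` is skipped (no exception was raised).
Result: [6, 6]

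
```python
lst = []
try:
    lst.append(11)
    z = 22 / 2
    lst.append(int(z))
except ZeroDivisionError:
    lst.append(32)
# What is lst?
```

Step-by-step execution trace:
1. try: `lst.append(11)` → lst = [11].
2. `z = 22 / 2` → z = 11.0. No exception raised.
3. `lst.append(int(z))` → lst = [11, 11].
4. `except ZeroDivisionError` is skipped (no exception was raised).
Result: [11, 11]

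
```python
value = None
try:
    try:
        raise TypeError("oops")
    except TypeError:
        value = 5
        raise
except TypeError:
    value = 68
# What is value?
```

Step-by-step execution trace:
1. Inner try: `raise TypeError("oops")` raises TypeError.
2. Inner `except TypeError` matches → value = 5.
3. bare `raise` re-raises the same TypeError.
4. Outer `except TypeError` matches → value = 68.
Result: 68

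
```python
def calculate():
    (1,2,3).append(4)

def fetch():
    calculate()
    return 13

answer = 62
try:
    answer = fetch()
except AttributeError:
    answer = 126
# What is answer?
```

Step-by-step execution trace:
1. answer starts at 62.
2. try: `fetch()` calls `calculate()`.
3. `calculate()` evaluates `(1,2,3).append(4)`, which raises AttributeError; it propagates through fetch (uncaught).
4. `return 13` in fetch is not reached; the assignment to answer does not complete.
5. `except AttributeError` matches → answer = 126.
Result: 126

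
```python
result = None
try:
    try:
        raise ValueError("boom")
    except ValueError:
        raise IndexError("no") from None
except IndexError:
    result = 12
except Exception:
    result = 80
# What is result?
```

Step-by-step execution trace:
1. Inner try raises ValueError; inner `except ValueError` catches it.
2. `raise IndexError(...) from None` raises IndexError (from None suppresses __context__, but the active exception is still IndexError).
3. Outer `except IndexError` matches → result = 12.
4. `except Exception` is not reached.
Result: 12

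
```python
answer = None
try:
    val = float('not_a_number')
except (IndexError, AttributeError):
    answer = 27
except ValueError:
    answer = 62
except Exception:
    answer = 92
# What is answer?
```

Step-by-step execution trace:
1. `val = float('not_a_number')` raises ValueError.
2. `except (IndexError, AttributeError)` does not match ValueError; skipped.
3. `except ValueError` matches (exact type match) → answer = 62.
4. `except Exception` is not reached.
Result: 62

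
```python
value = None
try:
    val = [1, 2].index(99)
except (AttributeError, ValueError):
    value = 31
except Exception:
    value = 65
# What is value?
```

Step-by-step execution trace:
1. `val = [1, 2].index(99)` raises ValueError.
2. `except (AttributeError, ValueError)` matches (ValueError is in the tuple) → value = 31.
3. `except Exception` is not reached.
Result: 31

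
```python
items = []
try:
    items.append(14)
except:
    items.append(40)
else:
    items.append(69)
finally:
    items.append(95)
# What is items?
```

Step-by-step execution trace:
1. try: `items.append(14)` → items = [14]. No exception raised.
2. `except` is skipped.
3. `else` runs: `items.append(69)` → items = [14, 69].
4. `finally` always runs: `items.append(95)` → items = [14, 69, 95].
Result: [14, 69, 95]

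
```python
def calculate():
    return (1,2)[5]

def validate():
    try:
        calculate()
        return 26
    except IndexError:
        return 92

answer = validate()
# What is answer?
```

Step-by-step execution trace:
1. `validate()` calls `calculate()`.
2. `calculate()` evaluates `(1,2)[5]`, which raises IndexError; it propagates to the caller.
3. `return 26` is not reached.
4. `except IndexError` in validate matches → returns 92.
5. answer = 92.
Result: 92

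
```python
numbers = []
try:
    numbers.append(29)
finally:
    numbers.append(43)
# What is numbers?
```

Step-by-step execution trace:
1. try: `numbers.append(29)` → numbers = [29].
2. The try body completes without raising.
3. finally always runs: `numbers.append(43)` → numbers = [29, 43].
Result: [29, 43]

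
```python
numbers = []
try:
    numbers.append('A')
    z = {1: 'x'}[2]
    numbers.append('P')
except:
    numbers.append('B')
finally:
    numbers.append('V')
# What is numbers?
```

Step-by-step execution trace:
1. try: `numbers.append('A')` → numbers = ['A'].
2. `z = {1: 'x'}[2]` raises KeyError; `numbers.append('P')` is not reached.
3. bare `except` matches → `numbers.append('B')` → numbers = ['A', 'B'].
4. finally always runs: `numbers.append('V')` → numbers = ['A', 'B', 'V'].
Result: ['A', 'B', 'V']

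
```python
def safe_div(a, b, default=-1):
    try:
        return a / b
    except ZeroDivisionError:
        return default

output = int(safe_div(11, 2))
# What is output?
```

Step-by-step execution trace:
1. `safe_div(11, 2)` enters try: `return 11 / 2` → returns 5.5. No exception raised.
2. `except ZeroDivisionError` is skipped.
3. `int(5.5)` → 5 → output = 5.
Result: 5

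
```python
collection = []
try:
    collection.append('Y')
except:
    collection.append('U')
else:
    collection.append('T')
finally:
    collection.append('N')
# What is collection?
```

Step-by-step execution trace:
1. try: `collection.append('Y')` → collection = ['Y']. No exception raised.
2. `except` is skipped.
3. `else` runs: `collection.append('T')` → collection = ['Y', 'T'].
4. `finally` always runs: `collection.append('N')` → collection = ['Y', 'T', 'N'].
Result: ['Y', 'T', 'N']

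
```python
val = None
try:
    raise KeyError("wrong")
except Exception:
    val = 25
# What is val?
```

Step-by-step execution trace:
1. `raise KeyError(...)` raises KeyError.
2. `except Exception` matches (KeyError is a subclass of Exception) → val = 25.
Result: 25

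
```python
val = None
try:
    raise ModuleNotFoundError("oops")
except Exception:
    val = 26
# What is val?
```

Step-by-step execution trace:
1. `raise ModuleNotFoundError(...)` raises ModuleNotFoundError.
2. `except Exception` matches (ModuleNotFoundError is a subclass of Exception) → val = 26.
Result: 26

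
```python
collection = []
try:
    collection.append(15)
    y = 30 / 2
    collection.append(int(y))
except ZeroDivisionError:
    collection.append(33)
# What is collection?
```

Step-by-step execution trace:
1. try: `collection.append(15)` → collection = [15].
2. `y = 30 / 2` → y = 15.0. No exception raised.
3. `collection.append(int(y))` → collection = [15, 15].
4. `except ZeroDivisionError` is skipped (no exception was raised).
Result: [15, 15]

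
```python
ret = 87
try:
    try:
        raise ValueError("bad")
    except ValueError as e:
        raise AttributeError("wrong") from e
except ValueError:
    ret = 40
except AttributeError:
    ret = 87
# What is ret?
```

Step-by-step execution trace:
1. Inner try raises ValueError; inner `except ValueError as e` catches it.
2. `raise AttributeError(...) from e` raises AttributeError (ValueError is attached as __cause__, but only AttributeError is active).
3. Outer `except ValueError` does not match AttributeError; skipped.
4. Outer `except AttributeError` matches → ret = 87.
Result: 87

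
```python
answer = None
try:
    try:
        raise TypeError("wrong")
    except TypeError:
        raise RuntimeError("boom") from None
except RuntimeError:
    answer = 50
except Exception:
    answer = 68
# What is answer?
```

Step-by-step execution trace:
1. Inner try raises TypeError; inner `except TypeError` catches it.
2. `raise RuntimeError(...) from None` raises RuntimeError (from None suppresses __context__, but the active exception is still RuntimeError).
3. Outer `except RuntimeError` matches → answer = 50.
4. `except Exception` is not reached.
Result: 50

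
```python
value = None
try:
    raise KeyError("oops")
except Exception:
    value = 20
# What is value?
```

Step-by-step execution trace:
1. `raise KeyError(...)` raises KeyError.
2. `except Exception` matches (KeyError is a subclass of Exception) → value = 20.
Result: 20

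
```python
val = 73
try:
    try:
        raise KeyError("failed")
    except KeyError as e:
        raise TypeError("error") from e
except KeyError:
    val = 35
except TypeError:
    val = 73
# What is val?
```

Step-by-step execution trace:
1. Inner try raises KeyError; inner `except KeyError as e` catches it.
2. `raise TypeError(...) from e` raises TypeError (KeyError is attached as __cause__, but only TypeError is active).
3. Outer `except KeyError` does not match TypeError; skipped.
4. Outer `except TypeError` matches → val = 73.
Result: 73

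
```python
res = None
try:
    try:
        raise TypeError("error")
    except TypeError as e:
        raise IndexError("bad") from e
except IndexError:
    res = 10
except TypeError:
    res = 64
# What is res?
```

Step-by-step execution trace:
1. Inner try raises TypeError; inner `except TypeError as e` catches it.
2. `raise IndexError(...) from e` raises IndexError (TypeError is attached as __cause__, but only IndexError is active).
3. Outer `except IndexError` matches → res = 10.
4. `except TypeError` is not reached.
Result: 10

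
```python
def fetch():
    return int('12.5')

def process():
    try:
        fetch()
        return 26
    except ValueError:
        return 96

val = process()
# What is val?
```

Step-by-step execution trace:
1. `process()` calls `fetch()`.
2. `fetch()` evaluates `int('12.5')`, which raises ValueError; it propagates to the caller.
3. `return 26` is not reached.
4. `except ValueError` in process matches → returns 96.
5. val = 96.
Result: 96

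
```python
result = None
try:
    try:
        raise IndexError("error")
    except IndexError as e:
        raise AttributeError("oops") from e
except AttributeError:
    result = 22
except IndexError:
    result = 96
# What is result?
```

Step-by-step execution trace:
1. Inner try raises IndexError; inner `except IndexError as e` catches it.
2. `raise AttributeError(...) from e` raises AttributeError (IndexError is attached as __cause__, but only AttributeError is active).
3. Outer `except AttributeError` matches → result = 22.
4. `except IndexError` is not reached.
Result: 22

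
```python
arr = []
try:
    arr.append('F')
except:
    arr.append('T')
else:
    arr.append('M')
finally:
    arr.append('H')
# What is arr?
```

Step-by-step execution trace:
1. try: `arr.append('F')` → arr = ['F']. No exception raised.
2. `except` is skipped.
3. `else` runs: `arr.append('M')` → arr = ['F', 'M'].
4. `finally` always runs: `arr.append('H')` → arr = ['F', 'M', 'H'].
Result: ['F', 'M', 'H']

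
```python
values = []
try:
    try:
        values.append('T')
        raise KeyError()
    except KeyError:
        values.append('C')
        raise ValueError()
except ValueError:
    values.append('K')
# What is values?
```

Step-by-step execution trace:
1. Inner try: `values.append('T')` → values = ['T'].
2. `raise KeyError()` raises KeyError.
3. Inner `except KeyError` matches → `values.append('C')` → values = ['T', 'C'].
4. `raise ValueError()` raises ValueError; propagates to outer try.
5. Outer `except ValueError` matches → `values.append('K')` → values = ['T', 'C', 'K'].
Result: ['T', 'C', 'K']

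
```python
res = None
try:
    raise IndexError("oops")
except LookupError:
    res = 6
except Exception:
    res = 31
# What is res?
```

Step-by-step execution trace:
1. `raise IndexError(...)` raises IndexError.
2. `except LookupError` matches (IndexError is a subclass of LookupError) → res = 6.
3. `except Exception` is not reached.
Result: 6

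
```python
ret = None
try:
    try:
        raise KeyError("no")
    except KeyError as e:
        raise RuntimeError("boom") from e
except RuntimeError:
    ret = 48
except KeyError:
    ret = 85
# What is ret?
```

Step-by-step execution trace:
1. Inner try raises KeyError; inner `except KeyError as e` catches it.
2. `raise RuntimeError(...) from e` raises RuntimeError (KeyError is attached as __cause__, but only RuntimeError is active).
3. Outer `except RuntimeError` matches → ret = 48.
4. `except KeyError` is not reached.
Result: 48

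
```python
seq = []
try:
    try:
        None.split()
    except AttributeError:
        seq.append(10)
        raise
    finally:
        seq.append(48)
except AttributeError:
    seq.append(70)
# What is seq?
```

Step-by-step execution trace:
1. Inner try: `None.split()` raises AttributeError.
2. Inner `except AttributeError` matches → `seq.append(10)` → seq = [10].
3. bare `raise` re-raises AttributeError.
4. Inner `finally` runs during unwinding: `seq.append(48)` → seq = [10, 48].
5. Outer `except AttributeError` matches → `seq.append(70)` → seq = [10, 48, 70].
Result: [10, 48, 70]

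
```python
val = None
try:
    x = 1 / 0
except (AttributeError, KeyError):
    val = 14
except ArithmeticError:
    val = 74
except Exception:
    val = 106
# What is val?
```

Step-by-step execution trace:
1. `x = 1 / 0` raises ZeroDivisionError.
2. `except (AttributeError, KeyError)` does not match ZeroDivisionError; skipped.
3. `except ArithmeticError` matches (ZeroDivisionError is a subclass of ArithmeticError) → val = 74.
4. `except Exception` is not reached.
Result: 74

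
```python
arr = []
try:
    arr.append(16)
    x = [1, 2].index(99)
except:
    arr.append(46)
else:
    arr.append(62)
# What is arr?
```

Step-by-step execution trace:
1. try: `arr.append(16)` → arr = [16].
2. `x = [1, 2].index(99)` raises ValueError.
3. bare `except` matches → `arr.append(46)` → arr = [16, 46].
4. `else` is skipped (an exception was raised).
Result: [16, 46]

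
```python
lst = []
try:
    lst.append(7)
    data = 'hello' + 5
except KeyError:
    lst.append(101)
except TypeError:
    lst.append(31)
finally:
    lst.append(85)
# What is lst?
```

Step-by-step execution trace:
1. try: `lst.append(7)` → lst = [7].
2. `data = 'hello' + 5` raises TypeError.
3. `except KeyError` does not match TypeError; skipped.
4. `except TypeError` matches → `lst.append(31)` → lst = [7, 31].
5. finally always runs: `lst.append(85)` → lst = [7, 31, 85].
Result: [7, 31, 85]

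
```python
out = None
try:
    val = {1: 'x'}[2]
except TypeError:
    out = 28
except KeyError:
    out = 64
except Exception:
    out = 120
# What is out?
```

Step-by-step execution trace:
1. `val = {1: 'x'}[2]` raises KeyError.
2. `except TypeError` does not match KeyError; skipped.
3. `except KeyError` matches → out = 64.
4. Remaining except clauses are skipped.
Result: 64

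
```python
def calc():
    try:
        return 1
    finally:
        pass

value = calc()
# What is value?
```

Step-by-step execution trace:
1. `calc()` enters try: `return 1` sets pending return value 1.
2. Before returning, `finally: pass` runs (no effect).
3. calc() returns 1 → value = 1.
Result: 1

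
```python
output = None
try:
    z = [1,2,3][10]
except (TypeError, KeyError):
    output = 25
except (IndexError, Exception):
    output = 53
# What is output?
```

Step-by-step execution trace:
1. `z = [1,2,3][10]` raises IndexError.
2. `except (TypeError, KeyError)` does not match IndexError; skipped.
3. `except (IndexError, Exception)` matches (IndexError is in the tuple) → output = 53.
Result: 53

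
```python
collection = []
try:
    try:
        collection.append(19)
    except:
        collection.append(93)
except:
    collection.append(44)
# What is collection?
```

Step-by-step execution trace:
1. Inner try: `collection.append(19)` → collection = [19]. No exception raised.
2. Inner `except` is skipped.
3. Inner try completes normally; outer `except` is skipped.
Result: [19]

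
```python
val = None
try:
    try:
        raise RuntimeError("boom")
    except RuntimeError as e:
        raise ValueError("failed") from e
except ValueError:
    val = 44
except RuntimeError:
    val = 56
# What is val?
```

Step-by-step execution trace:
1. Inner try raises RuntimeError; inner `except RuntimeError as e` catches it.
2. `raise ValueError(...) from e` raises ValueError (RuntimeError is attached as __cause__, but only ValueError is active).
3. Outer `except ValueError` matches → val = 44.
4. `except RuntimeError` is not reached.
Result: 44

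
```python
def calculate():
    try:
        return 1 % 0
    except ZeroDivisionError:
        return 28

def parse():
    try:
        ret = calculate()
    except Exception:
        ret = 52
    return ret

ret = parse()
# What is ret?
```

Step-by-step execution trace:
1. `parse()` calls `calculate()`.
2. In calculate: `1 % 0` raises ZeroDivisionError; `except ZeroDivisionError` catches it → returns 28.
3. In parse: `ret = calculate()` → ret = 28. No exception reaches parse.
4. `except Exception` is skipped; parse returns 28.
5. ret = 28.
Result: 28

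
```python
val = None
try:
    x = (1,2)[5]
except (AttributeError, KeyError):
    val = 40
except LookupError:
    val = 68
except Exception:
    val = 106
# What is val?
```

Step-by-step execution trace:
1. `x = (1,2)[5]` raises IndexError.
2. `except (AttributeError, KeyError)` does not match IndexError; skipped.
3. `except LookupError` matches (IndexError is a subclass of LookupError) → val = 68.
4. `except Exception` is not reached.
Result: 68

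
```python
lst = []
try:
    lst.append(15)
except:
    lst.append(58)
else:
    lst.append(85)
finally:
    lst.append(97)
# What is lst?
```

Step-by-step execution trace:
1. try: `lst.append(15)` → lst = [15]. No exception raised.
2. `except` is skipped.
3. `else` runs: `lst.append(85)` → lst = [15, 85].
4. `finally` always runs: `lst.append(97)` → lst = [15, 85, 97].
Result: [15, 85, 97]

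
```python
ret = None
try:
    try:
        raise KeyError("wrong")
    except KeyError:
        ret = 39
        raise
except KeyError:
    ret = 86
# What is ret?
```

Step-by-step execution trace:
1. Inner try: `raise KeyError("wrong")` raises KeyError.
2. Inner `except KeyError` matches → ret = 39.
3. bare `raise` re-raises the same KeyError.
4. Outer `except KeyError` matches → ret = 86.
Result: 86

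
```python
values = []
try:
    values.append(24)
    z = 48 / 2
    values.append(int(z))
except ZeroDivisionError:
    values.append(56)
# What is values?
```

Step-by-step execution trace:
1. try: `values.append(24)` → values = [24].
2. `z = 48 / 2` → z = 24.0. No exception raised.
3. `values.append(int(z))` → values = [24, 24].
4. `except ZeroDivisionError` is skipped (no exception was raised).
Result: [24, 24]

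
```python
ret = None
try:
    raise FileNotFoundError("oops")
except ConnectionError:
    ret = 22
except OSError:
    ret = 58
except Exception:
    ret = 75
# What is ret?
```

Step-by-step execution trace:
1. `raise FileNotFoundError(...)` raises FileNotFoundError.
2. `except ConnectionError` does not match (FileNotFoundError is not a subclass of ConnectionError); skipped.
3. `except OSError` matches (FileNotFoundError is a subclass of OSError) → ret = 58.
4. `except Exception` is not reached.
Result: 58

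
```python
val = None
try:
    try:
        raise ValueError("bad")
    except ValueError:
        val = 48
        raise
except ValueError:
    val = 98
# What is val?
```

Step-by-step execution trace:
1. Inner try: `raise ValueError("bad")` raises ValueError.
2. Inner `except ValueError` matches → val = 48.
3. bare `raise` re-raises the same ValueError.
4. Outer `except ValueError` matches → val = 98.
Result: 98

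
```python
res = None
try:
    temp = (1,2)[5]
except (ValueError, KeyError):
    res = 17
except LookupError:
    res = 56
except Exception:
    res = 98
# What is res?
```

Step-by-step execution trace:
1. `temp = (1,2)[5]` raises IndexError.
2. `except (ValueError, KeyError)` does not match IndexError; skipped.
3. `except LookupError` matches (IndexError is a subclass of LookupError) → res = 56.
4. `except Exception` is not reached.
Result: 56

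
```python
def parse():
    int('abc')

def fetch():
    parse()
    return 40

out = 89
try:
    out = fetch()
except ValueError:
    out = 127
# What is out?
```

Step-by-step execution trace:
1. out starts at 89.
2. try: `fetch()` calls `parse()`.
3. `parse()` evaluates `int('abc')`, which raises ValueError; it propagates through fetch (uncaught).
4. `return 40` in fetch is not reached; the assignment to out does not complete.
5. `except ValueError` matches → out = 127.
Result: 127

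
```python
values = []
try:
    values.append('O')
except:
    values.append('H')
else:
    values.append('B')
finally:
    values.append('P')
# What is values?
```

Step-by-step execution trace:
1. try: `values.append('O')` → values = ['O']. No exception raised.
2. `except` is skipped.
3. `else` runs: `values.append('B')` → values = ['O', 'B'].
4. `finally` always runs: `values.append('P')` → values = ['O', 'B', 'P'].
Result: ['O', 'B', 'P']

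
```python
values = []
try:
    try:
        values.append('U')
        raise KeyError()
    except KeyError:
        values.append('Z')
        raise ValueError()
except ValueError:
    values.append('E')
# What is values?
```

Step-by-step execution trace:
1. Inner try: `values.append('U')` → values = ['U'].
2. `raise KeyError()` raises KeyError.
3. Inner `except KeyError` matches → `values.append('Z')` → values = ['U', 'Z'].
4. `raise ValueError()` raises ValueError; propagates to outer try.
5. Outer `except ValueError` matches → `values.append('E')` → values = ['U', 'Z', 'E'].
Result: ['U', 'Z', 'E']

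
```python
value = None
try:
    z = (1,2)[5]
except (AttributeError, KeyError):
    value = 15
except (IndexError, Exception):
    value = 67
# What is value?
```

Step-by-step execution trace:
1. `z = (1,2)[5]` raises IndexError.
2. `except (AttributeError, KeyError)` does not match IndexError; skipped.
3. `except (IndexError, Exception)` matches (IndexError is in the tuple) → value = 67.
Result: 67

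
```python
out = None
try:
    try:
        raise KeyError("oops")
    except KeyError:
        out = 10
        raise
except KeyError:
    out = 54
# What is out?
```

Step-by-step execution trace:
1. Inner try: `raise KeyError("oops")` raises KeyError.
2. Inner `except KeyError` matches → out = 10.
3. bare `raise` re-raises the same KeyError.
4. Outer `except KeyError` matches → out = 54.
Result: 54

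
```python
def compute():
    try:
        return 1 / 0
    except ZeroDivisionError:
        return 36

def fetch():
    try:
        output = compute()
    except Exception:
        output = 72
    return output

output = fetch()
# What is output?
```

Step-by-step execution trace:
1. `fetch()` calls `compute()`.
2. In compute: `1 / 0` raises ZeroDivisionError; `except ZeroDivisionError` catches it → returns 36.
3. In fetch: `output = compute()` → output = 36. No exception reaches fetch.
4. `except Exception` is skipped; fetch returns 36.
5. output = 36.
Result: 36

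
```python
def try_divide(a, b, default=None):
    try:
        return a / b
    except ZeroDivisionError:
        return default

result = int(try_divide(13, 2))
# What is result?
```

Step-by-step execution trace:
1. `try_divide(13, 2)` enters try: `return 13 / 2` → returns 6.5. No exception raised.
2. `except ZeroDivisionError` is skipped.
3. `int(6.5)` → 6 → result = 6.
Result: 6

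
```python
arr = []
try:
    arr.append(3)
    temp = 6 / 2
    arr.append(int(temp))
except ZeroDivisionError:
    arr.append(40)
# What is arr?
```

Step-by-step execution trace:
1. try: `arr.append(3)` → arr = [3].
2. `temp = 6 / 2` → temp = 3.0. No exception raised.
3. `arr.append(int(temp))` → arr = [3, 3].
4. `except ZeroDivisionError` is skipped (no exception was raised).
Result: [3, 3]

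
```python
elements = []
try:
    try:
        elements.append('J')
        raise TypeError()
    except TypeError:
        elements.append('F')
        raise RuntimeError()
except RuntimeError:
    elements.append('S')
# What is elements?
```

Step-by-step execution trace:
1. Inner try: `elements.append('J')` → elements = ['J'].
2. `raise TypeError()` raises TypeError.
3. Inner `except TypeError` matches → `elements.append('F')` → elements = ['J', 'F'].
4. `raise RuntimeError()` raises RuntimeError; propagates to outer try.
5. Outer `except RuntimeError` matches → `elements.append('S')` → elements = ['J', 'F', 'S'].
Result: ['J', 'F', 'S']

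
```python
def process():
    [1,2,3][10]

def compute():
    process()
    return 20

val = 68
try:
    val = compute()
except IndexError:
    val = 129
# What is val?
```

Step-by-step execution trace:
1. val starts at 68.
2. try: `compute()` calls `process()`.
3. `process()` evaluates `[1,2,3][10]`, which raises IndexError; it propagates through compute (uncaught).
4. `return 20` in compute is not reached; the assignment to val does not complete.
5. `except IndexError` matches → val = 129.
Result: 129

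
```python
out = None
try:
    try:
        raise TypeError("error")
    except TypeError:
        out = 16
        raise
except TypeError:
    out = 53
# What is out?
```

Step-by-step execution trace:
1. Inner try: `raise TypeError("error")` raises TypeError.
2. Inner `except TypeError` matches → out = 16.
3. bare `raise` re-raises the same TypeError.
4. Outer `except TypeError` matches → out = 53.
Result: 53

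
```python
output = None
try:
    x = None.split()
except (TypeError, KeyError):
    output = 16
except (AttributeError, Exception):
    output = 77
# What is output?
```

Step-by-step execution trace:
1. `x = None.split()` raises AttributeError.
2. `except (TypeError, KeyError)` does not match AttributeError; skipped.
3. `except (AttributeError, Exception)` matches (AttributeError is in the tuple) → output = 77.
Result: 77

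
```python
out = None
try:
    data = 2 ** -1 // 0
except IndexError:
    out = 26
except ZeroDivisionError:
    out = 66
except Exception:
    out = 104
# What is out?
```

Step-by-step execution trace:
1. `data = 2 ** -1 // 0` raises ZeroDivisionError.
2. `except IndexError` does not match ZeroDivisionError; skipped.
3. `except ZeroDivisionError` matches → out = 66.
4. Remaining except clauses are skipped.
Result: 66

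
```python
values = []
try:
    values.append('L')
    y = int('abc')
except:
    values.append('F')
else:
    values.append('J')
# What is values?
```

Step-by-step execution trace:
1. try: `values.append('L')` → values = ['L'].
2. `y = int('abc')` raises ValueError.
3. bare `except` matches → `values.append('F')` → values = ['L', 'F'].
4. `else` is skipped (an exception was raised).
Result: ['L', 'F']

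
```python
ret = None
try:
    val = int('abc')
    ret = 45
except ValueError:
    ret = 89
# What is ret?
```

Step-by-step execution trace:
1. `val = int('abc')` raises ValueError.
2. `ret = 45` is not reached.
3. `except ValueError` matches → ret = 89.
Result: 89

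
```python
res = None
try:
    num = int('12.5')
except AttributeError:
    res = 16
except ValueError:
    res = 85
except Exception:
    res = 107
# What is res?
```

Step-by-step execution trace:
1. `num = int('12.5')` raises ValueError.
2. `except AttributeError` does not match ValueError; skipped.
3. `except ValueError` matches → res = 85.
4. Remaining except clauses are skipped.
Result: 85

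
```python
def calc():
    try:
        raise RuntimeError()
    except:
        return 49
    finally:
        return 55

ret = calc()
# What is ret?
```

Step-by-step execution trace:
1. `calc()` enters try: `raise RuntimeError()` raises RuntimeError.
2. bare `except` matches → `return 49` sets pending return value 49.
3. Before returning, `finally: return 55` runs and overrides the pending return.
4. calc() returns 55 → ret = 55.
Result: 55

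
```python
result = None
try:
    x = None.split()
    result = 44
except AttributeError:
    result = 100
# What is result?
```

Step-by-step execution trace:
1. `x = None.split()` raises AttributeError.
2. `result = 44` is not reached.
3. `except AttributeError` matches → result = 100.
Result: 100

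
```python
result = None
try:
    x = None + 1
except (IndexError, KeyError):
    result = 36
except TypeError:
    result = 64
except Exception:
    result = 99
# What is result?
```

Step-by-step execution trace:
1. `x = None + 1` raises TypeError.
2. `except (IndexError, KeyError)` does not match TypeError; skipped.
3. `except TypeError` matches (exact type match) → result = 64.
4. `except Exception` is not reached.
Result: 64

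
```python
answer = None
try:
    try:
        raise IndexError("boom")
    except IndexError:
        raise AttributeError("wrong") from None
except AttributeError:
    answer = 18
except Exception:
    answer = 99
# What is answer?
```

Step-by-step execution trace:
1. Inner try raises IndexError; inner `except IndexError` catches it.
2. `raise AttributeError(...) from None` raises AttributeError (from None suppresses __context__, but the active exception is still AttributeError).
3. Outer `except AttributeError` matches → answer = 18.
4. `except Exception` is not reached.
Result: 18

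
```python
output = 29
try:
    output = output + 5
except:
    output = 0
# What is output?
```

Step-by-step execution trace:
1. output starts at 29.
2. try: `output = output + 5` → output = 34. No exception raised.
3. `except` is skipped.
Result: 34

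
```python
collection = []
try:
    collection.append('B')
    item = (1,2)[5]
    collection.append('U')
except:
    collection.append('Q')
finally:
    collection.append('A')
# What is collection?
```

Step-by-step execution trace:
1. try: `collection.append('B')` → collection = ['B'].
2. `item = (1,2)[5]` raises IndexError; `collection.append('U')` is not reached.
3. bare `except` matches → `collection.append('Q')` → collection = ['B', 'Q'].
4. finally always runs: `collection.append('A')` → collection = ['B', 'Q', 'A'].
Result: ['B', 'Q', 'A']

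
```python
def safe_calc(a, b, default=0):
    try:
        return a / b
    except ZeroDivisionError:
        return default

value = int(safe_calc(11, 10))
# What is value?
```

Step-by-step execution trace:
1. `safe_calc(11, 10)` enters try: `return 11 / 10` → returns 1.1. No exception raised.
2. `except ZeroDivisionError` is skipped.
3. `int(1.1)` → 1 → value = 1.
Result: 1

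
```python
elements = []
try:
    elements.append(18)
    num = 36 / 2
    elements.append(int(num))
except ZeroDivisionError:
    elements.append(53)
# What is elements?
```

Step-by-step execution trace:
1. try: `elements.append(18)` → elements = [18].
2. `num = 36 / 2` → num = 18.0. No exception raised.
3. `elements.append(int(num))` → elements = [18, 18].
4. `except ZeroDivisionError` is skipped (no exception was raised).
Result: [18, 18]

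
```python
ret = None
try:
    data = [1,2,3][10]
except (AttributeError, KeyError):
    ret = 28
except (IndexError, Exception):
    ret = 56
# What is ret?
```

Step-by-step execution trace:
1. `data = [1,2,3][10]` raises IndexError.
2. `except (AttributeError, KeyError)` does not match IndexError; skipped.
3. `except (IndexError, Exception)` matches (IndexError is in the tuple) → ret = 56.
Result: 56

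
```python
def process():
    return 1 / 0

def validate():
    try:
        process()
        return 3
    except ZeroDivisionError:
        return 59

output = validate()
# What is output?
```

Step-by-step execution trace:
1. `validate()` calls `process()`.
2. `process()` evaluates `1 / 0`, which raises ZeroDivisionError; it propagates to the caller.
3. `return 3` is not reached.
4. `except ZeroDivisionError` in validate matches → returns 59.
5. output = 59.
Result: 59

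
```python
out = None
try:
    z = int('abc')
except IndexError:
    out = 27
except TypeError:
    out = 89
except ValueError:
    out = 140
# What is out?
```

Step-by-step execution trace:
1. `z = int('abc')` raises ValueError.
2. `except IndexError` does not match ValueError; skipped.
3. `except TypeError` does not match ValueError; skipped.
4. `except ValueError` matches → out = 140.
Result: 140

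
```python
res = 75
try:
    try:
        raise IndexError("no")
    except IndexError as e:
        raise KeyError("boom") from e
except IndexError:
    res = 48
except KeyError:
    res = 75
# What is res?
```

Step-by-step execution trace:
1. Inner try raises IndexError; inner `except IndexError as e` catches it.
2. `raise KeyError(...) from e` raises KeyError (IndexError is attached as __cause__, but only KeyError is active).
3. Outer `except IndexError` does not match KeyError; skipped.
4. Outer `except KeyError` matches → res = 75.
Result: 75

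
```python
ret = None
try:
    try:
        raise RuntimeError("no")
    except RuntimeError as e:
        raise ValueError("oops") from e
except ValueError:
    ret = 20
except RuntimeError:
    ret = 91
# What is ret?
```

Step-by-step execution trace:
1. Inner try raises RuntimeError; inner `except RuntimeError as e` catches it.
2. `raise ValueError(...) from e` raises ValueError (RuntimeError is attached as __cause__, but only ValueError is active).
3. Outer `except ValueError` matches → ret = 20.
4. `except RuntimeError` is not reached.
Result: 20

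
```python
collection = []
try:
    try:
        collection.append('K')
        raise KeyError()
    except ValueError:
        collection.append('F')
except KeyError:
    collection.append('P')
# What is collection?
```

Step-by-step execution trace:
1. Inner try: `collection.append('K')` → collection = ['K'].
2. `raise KeyError()` raises KeyError.
3. Inner `except ValueError` does not match KeyError; exception propagates to outer try.
4. Outer `except KeyError` matches → `collection.append('P')` → collection = ['K', 'P'].
Result: ['K', 'P']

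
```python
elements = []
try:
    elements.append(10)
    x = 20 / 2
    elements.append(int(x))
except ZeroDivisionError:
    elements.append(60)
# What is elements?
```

Step-by-step execution trace:
1. try: `elements.append(10)` → elements = [10].
2. `x = 20 / 2` → x = 10.0. No exception raised.
3. `elements.append(int(x))` → elements = [10, 10].
4. `except ZeroDivisionError` is skipped (no exception was raised).
Result: [10, 10]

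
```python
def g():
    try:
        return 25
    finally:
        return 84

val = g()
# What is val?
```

Step-by-step execution trace:
1. `g()` enters try: `return 25` sets pending return value 25.
2. Before returning, `finally: return 84` runs and overrides the pending return.
3. g() returns 84 → val = 84.
Result: 84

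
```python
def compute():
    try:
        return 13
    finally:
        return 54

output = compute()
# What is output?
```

Step-by-step execution trace:
1. `compute()` enters try: `return 13` sets pending return value 13.
2. Before returning, `finally: return 54` runs and overrides the pending return.
3. compute() returns 54 → output = 54.
Result: 54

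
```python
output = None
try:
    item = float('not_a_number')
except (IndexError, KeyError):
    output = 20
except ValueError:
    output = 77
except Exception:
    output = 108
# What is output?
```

Step-by-step execution trace:
1. `item = float('not_a_number')` raises ValueError.
2. `except (IndexError, KeyError)` does not match ValueError; skipped.
3. `except ValueError` matches (exact type match) → output = 77.
4. `except Exception` is not reached.
Result: 77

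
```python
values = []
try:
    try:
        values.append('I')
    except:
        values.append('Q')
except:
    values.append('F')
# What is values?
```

Step-by-step execution trace:
1. Inner try: `values.append('I')` → values = ['I']. No exception raised.
2. Inner `except` is skipped.
3. Inner try completes normally; outer `except` is skipped.
Result: ['I']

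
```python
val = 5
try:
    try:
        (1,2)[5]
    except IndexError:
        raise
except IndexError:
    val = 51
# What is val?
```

Step-by-step execution trace:
1. Inner try: `(1,2)[5]` raises IndexError.
2. Inner `except IndexError` matches; bare `raise` re-raises the same IndexError.
3. Outer `except IndexError` matches → val = 51.
Result: 51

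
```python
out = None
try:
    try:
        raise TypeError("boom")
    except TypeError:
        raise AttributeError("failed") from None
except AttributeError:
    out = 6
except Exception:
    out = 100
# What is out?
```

Step-by-step execution trace:
1. Inner try raises TypeError; inner `except TypeError` catches it.
2. `raise AttributeError(...) from None` raises AttributeError (from None suppresses __context__, but the active exception is still AttributeError).
3. Outer `except AttributeError` matches → out = 6.
4. `except Exception` is not reached.
Result: 6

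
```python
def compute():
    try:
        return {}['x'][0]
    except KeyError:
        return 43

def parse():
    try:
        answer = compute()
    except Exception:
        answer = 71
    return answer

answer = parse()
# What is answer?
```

Step-by-step execution trace:
1. `parse()` calls `compute()`.
2. In compute: `{}['x'][0]` raises KeyError; `except KeyError` catches it → returns 43.
3. In parse: `answer = compute()` → answer = 43. No exception reaches parse.
4. `except Exception` is skipped; parse returns 43.
5. answer = 43.
Result: 43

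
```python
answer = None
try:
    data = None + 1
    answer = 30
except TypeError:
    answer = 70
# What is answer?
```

Step-by-step execution trace:
1. `data = None + 1` raises TypeError.
2. `answer = 30` is not reached.
3. `except TypeError` matches → answer = 70.
Result: 70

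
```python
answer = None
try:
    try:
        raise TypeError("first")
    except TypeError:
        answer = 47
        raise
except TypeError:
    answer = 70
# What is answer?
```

Step-by-step execution trace:
1. Inner try: `raise TypeError("first")` raises TypeError.
2. Inner `except TypeError` matches → answer = 47.
3. bare `raise` re-raises the same TypeError.
4. Outer `except TypeError` matches → answer = 70.
Result: 70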